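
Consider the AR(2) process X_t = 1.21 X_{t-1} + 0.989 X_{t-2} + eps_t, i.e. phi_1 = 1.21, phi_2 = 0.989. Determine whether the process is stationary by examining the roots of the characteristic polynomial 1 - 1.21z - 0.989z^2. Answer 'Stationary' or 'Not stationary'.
\text{Not stationary}

The AR(p) characteristic polynomial is P(z) = 1 - 1.21z - 0.989z^2.
Stationarity requires all roots to lie outside the unit circle, i.e. |z| > 1 for every root.
Set 1 + (-1.21) z + (-0.989) z^2 = 0, i.e. a z^2 + b z + c = 0 with a = -0.989, b = -1.21, c = 1.
Discriminant D = b^2 - 4ac = (-1.21)^2 - 4*(-0.989)*1 = 1.4641 - (-3.956) = 5.4201.
D >= 0, so the roots are real: z = (-b +/- sqrt(D)) / (2a) = (1.21 +/- 2.328111) / (-1.978).
  z_1 = (1.21 + 2.328111) / (-1.978) = -1.7887,   |z_1| = 1.7887.
  z_2 = (1.21 - 2.328111) / (-1.978) = 0.5653,   |z_2| = 0.5653.
Moduli of all roots: 1.7887, 0.5653.
All moduli strictly greater than 1? No.
Verdict: Not stationary.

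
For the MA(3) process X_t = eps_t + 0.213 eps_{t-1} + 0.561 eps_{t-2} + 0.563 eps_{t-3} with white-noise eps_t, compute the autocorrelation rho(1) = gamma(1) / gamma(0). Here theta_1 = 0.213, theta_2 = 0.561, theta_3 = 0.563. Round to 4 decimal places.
\rho(1) = 0.3866

For an MA(q) process with theta_0 = 1, the autocovariance is
  gamma(k) = sigma^2 * sum_{i=0..q-k} theta_i * theta_{i+k},
and rho(k) = gamma(k) / gamma(0). Sigma^2 cancels.
  numerator   = (1)*(0.213) + (0.213)*(0.561) + (0.561)*(0.563) = 0.648336.
  denominator = (1)^2 + (0.213)^2 + (0.561)^2 + (0.563)^2 = 1.677059.
  rho(1) = 0.648336 / 1.677059 = 0.3866.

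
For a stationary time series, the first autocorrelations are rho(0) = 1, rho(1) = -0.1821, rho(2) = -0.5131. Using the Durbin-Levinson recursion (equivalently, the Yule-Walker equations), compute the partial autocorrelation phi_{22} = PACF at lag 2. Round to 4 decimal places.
\phi_{22} = -0.5650

The PACF at lag k is phi_{kk}, the last component of the solution
to the Yule-Walker system G_k phi = r_k where
  (G_k)_{ij} = rho(|i - j|), (r_k)_i = rho(i), i,j = 1..k.
Equivalently, Durbin-Levinson gives phi_{kk} iteratively:
  phi_{11} = rho(1)
  phi_{kk} = [rho(k) - sum_{j=1..k-1} phi_{k-1,j} rho(k-j)]
            / [1 - sum_{j=1..k-1} phi_{k-1,j} rho(j)],
  phi_{k,j} = phi_{k-1,j} - phi_{kk} phi_{k-1,k-j},  j = 1..k-1.
Step k = 1:
  phi_11 = rho(1) = -0.1821.
Step k = 2:
  phi_22 = [rho(2) - phi_11 rho(1)] / [1 - phi_11 rho(1)] = [-0.5131 - (-0.1821)(-0.1821)] / [1 - (-0.1821)(-0.1821)]
         = -0.54626041 / 0.96683959 = -0.565.
Therefore phi_{22} = -0.5650.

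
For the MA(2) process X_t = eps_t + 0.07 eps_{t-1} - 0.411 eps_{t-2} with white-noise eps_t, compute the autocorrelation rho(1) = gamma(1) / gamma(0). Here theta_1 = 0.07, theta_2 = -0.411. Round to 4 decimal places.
\rho(1) = 0.0351

For an MA(q) process with theta_0 = 1, the autocovariance is
  gamma(k) = sigma^2 * sum_{i=0..q-k} theta_i * theta_{i+k},
and rho(k) = gamma(k) / gamma(0). Sigma^2 cancels.
  numerator   = (1)*(0.07) + (0.07)*(-0.411) = 0.04123.
  denominator = (1)^2 + (0.07)^2 + (-0.411)^2 = 1.173821.
  rho(1) = 0.04123 / 1.173821 = 0.0351.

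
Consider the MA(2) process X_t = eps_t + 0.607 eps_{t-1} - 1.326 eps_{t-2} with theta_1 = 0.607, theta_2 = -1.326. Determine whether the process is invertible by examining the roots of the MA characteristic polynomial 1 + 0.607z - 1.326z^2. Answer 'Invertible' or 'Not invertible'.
\text{Not invertible}

The MA(q) characteristic polynomial is P(z) = 1 + 0.607z - 1.326z^2.
Invertibility requires all roots to lie outside the unit circle, i.e. |z| > 1 for every root.
Set 1 + (0.607) z + (-1.326) z^2 = 0, i.e. a z^2 + b z + c = 0 with a = -1.326, b = 0.607, c = 1.
Discriminant D = b^2 - 4ac = (0.607)^2 - 4*(-1.326)*1 = 0.368449 - (-5.304) = 5.672449.
D >= 0, so the roots are real: z = (-b +/- sqrt(D)) / (2a) = (-0.607 +/- 2.38169) / (-2.652).
  z_1 = (-0.607 + 2.38169) / (-2.652) = -0.6692,   |z_1| = 0.6692.
  z_2 = (-0.607 - 2.38169) / (-2.652) = 1.127,   |z_2| = 1.127.
Moduli of all roots: 0.6692, 1.1270.
All moduli strictly greater than 1? No.
Verdict: Not invertible.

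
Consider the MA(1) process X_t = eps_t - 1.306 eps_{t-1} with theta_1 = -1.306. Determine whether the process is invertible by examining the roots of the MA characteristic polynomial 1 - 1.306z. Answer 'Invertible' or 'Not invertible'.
\text{Not invertible}

The MA(q) characteristic polynomial is P(z) = 1 - 1.306z.
Invertibility requires all roots to lie outside the unit circle, i.e. |z| > 1 for every root.
This is linear in z: 1 + (-1.306) z = 0  =>  z = -1/(-1.306) = 0.765697,  |z| = 0.765697.
Moduli of all roots: 0.7657.
All moduli strictly greater than 1? No.
Verdict: Not invertible.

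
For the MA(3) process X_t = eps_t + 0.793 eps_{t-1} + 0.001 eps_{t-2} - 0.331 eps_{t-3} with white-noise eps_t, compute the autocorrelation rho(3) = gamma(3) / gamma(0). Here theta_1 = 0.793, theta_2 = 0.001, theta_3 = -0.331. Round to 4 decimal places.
\rho(3) = -0.1904

For an MA(q) process with theta_0 = 1, the autocovariance is
  gamma(k) = sigma^2 * sum_{i=0..q-k} theta_i * theta_{i+k},
and rho(k) = gamma(k) / gamma(0). Sigma^2 cancels.
  numerator   = (1)*(-0.331) = -0.331.
  denominator = (1)^2 + (0.793)^2 + (0.001)^2 + (-0.331)^2 = 1.738411.
  rho(3) = -0.331 / 1.738411 = -0.1904.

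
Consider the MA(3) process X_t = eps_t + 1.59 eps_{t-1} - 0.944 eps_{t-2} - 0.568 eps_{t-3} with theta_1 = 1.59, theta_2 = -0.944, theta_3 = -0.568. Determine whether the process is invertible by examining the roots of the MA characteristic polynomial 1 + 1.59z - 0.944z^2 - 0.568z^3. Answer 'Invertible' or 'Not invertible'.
\text{Not invertible}

The MA(q) characteristic polynomial is P(z) = 1 + 1.59z - 0.944z^2 - 0.568z^3.
Invertibility requires all roots to lie outside the unit circle, i.e. |z| > 1 for every root.
Degree 3: look for a simple real root z0 first, then factor out (1 - z/z0) and solve the remaining quadratic.
Testing z0 = -2.5: P(-2.5) = 1 + (1.59)(-2.5) + (-0.944)(-2.5)^2 + (-0.568)(-2.5)^3
  = 1 + (-3.975) + (-5.9) + (8.875) = 0.  So z_0 = -2.5 is a root, |z_0| = 2.5.
Divide out the factor (1 + 0.4 z) = (1 - z/z0) (since 1/z0 = -0.4):
  P(z) = (1 + 0.4 z)(1 + (1.19) z + (-1.42) z^2)
  [check: z-coef 1.19 - (-0.4) = 1.59; z^2-coef -1.42 - (-0.4)(1.19) = -0.944; z^3-coef -(-0.4)(-1.42) = -0.568.]
Remaining roots from the quadratic factor 1 + (1.19) z + (-1.42) z^2:
  Set 1 + (1.19) z + (-1.42) z^2 = 0, i.e. a z^2 + b z + c = 0 with a = -1.42, b = 1.19, c = 1.
  Discriminant D = b^2 - 4ac = (1.19)^2 - 4*(-1.42)*1 = 1.4161 - (-5.68) = 7.0961.
  D >= 0, so the roots are real: z = (-b +/- sqrt(D)) / (2a) = (-1.19 +/- 2.663851) / (-2.84).
    z_1 = (-1.19 + 2.663851) / (-2.84) = -0.519,   |z_1| = 0.519.
    z_2 = (-1.19 - 2.663851) / (-2.84) = 1.357,   |z_2| = 1.357.
Moduli of all roots: 2.5000, 0.5190, 1.3570.
All moduli strictly greater than 1? No.
Verdict: Not invertible.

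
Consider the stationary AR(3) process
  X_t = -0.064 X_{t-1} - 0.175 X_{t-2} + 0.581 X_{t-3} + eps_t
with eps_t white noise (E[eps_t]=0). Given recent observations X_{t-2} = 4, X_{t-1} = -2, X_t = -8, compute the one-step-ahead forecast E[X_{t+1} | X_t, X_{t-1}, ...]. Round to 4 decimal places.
E[X_{t+1} \mid \mathcal F_t] = 3.1860

For an AR(p) model X_t = c + sum_i phi_i X_{t-i} + eps_t, the
one-step-ahead conditional mean is
  E[X_{t+1} | X_t, ...] = c + sum_i phi_i X_{t+1-i}.
Substitute known values:
  E[X_{t+1} | ...] = (-0.064) * (-8) + (-0.175) * (-2) + (0.581) * (4)
                   = 3.1860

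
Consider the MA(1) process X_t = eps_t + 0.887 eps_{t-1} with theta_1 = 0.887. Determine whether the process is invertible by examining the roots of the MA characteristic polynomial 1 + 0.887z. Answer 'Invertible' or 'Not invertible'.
\text{Invertible}

The MA(q) characteristic polynomial is P(z) = 1 + 0.887z.
Invertibility requires all roots to lie outside the unit circle, i.e. |z| > 1 for every root.
This is linear in z: 1 + (0.887) z = 0  =>  z = -1/(0.887) = -1.127396,  |z| = 1.127396.
Moduli of all roots: 1.1274.
All moduli strictly greater than 1? Yes.
Verdict: Invertible.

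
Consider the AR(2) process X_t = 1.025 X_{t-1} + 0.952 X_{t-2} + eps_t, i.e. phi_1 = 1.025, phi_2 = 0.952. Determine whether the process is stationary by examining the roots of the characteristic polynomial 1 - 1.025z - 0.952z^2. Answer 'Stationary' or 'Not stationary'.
\text{Not stationary}

The AR(p) characteristic polynomial is P(z) = 1 - 1.025z - 0.952z^2.
Stationarity requires all roots to lie outside the unit circle, i.e. |z| > 1 for every root.
Set 1 + (-1.025) z + (-0.952) z^2 = 0, i.e. a z^2 + b z + c = 0 with a = -0.952, b = -1.025, c = 1.
Discriminant D = b^2 - 4ac = (-1.025)^2 - 4*(-0.952)*1 = 1.050625 - (-3.808) = 4.858625.
D >= 0, so the roots are real: z = (-b +/- sqrt(D)) / (2a) = (1.025 +/- 2.204229) / (-1.904).
  z_1 = (1.025 + 2.204229) / (-1.904) = -1.696,   |z_1| = 1.696.
  z_2 = (1.025 - 2.204229) / (-1.904) = 0.6193,   |z_2| = 0.6193.
Moduli of all roots: 1.6960, 0.6193.
All moduli strictly greater than 1? No.
Verdict: Not stationary.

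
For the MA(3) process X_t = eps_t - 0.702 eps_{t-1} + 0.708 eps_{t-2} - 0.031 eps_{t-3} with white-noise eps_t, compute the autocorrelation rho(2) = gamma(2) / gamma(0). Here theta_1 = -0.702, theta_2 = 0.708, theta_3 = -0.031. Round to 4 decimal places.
\rho(2) = 0.3658

For an MA(q) process with theta_0 = 1, the autocovariance is
  gamma(k) = sigma^2 * sum_{i=0..q-k} theta_i * theta_{i+k},
and rho(k) = gamma(k) / gamma(0). Sigma^2 cancels.
  numerator   = (1)*(0.708) + (-0.702)*(-0.031) = 0.729762.
  denominator = (1)^2 + (-0.702)^2 + (0.708)^2 + (-0.031)^2 = 1.995029.
  rho(2) = 0.729762 / 1.995029 = 0.3658.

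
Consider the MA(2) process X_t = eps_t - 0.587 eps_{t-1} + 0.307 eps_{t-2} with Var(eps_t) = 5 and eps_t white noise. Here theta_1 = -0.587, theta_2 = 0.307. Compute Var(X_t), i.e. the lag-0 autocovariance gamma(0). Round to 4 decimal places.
\gamma(0) = 7.1941

For an MA(q) process X_t = eps_t + sum_i theta_i eps_{t-i} with
Var(eps_t) = sigma^2, the variance is
  gamma(0) = sigma^2 * (1 + sum_i theta_i^2).
  sum_i theta_i^2 = (-0.587)^2 + (0.307)^2 = 0.344569 + 0.094249 = 0.438818.
  gamma(0) = 5 * (1 + 0.438818) = 5 * 1.438818 = 7.19409, which rounds to 7.1941.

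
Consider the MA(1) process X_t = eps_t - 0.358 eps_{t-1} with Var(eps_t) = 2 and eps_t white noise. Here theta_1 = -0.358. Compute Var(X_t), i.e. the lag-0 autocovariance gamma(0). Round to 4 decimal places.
\gamma(0) = 2.2563

For an MA(q) process X_t = eps_t + sum_i theta_i eps_{t-i} with
Var(eps_t) = sigma^2, the variance is
  gamma(0) = sigma^2 * (1 + sum_i theta_i^2).
  sum_i theta_i^2 = (-0.358)^2 = 0.128164.
  gamma(0) = 2 * (1 + 0.128164) = 2 * 1.128164 = 2.256328, which rounds to 2.2563.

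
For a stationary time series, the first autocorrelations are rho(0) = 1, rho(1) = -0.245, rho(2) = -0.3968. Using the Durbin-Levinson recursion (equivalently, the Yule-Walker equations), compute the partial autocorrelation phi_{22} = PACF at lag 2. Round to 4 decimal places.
\phi_{22} = -0.4860

The PACF at lag k is phi_{kk}, the last component of the solution
to the Yule-Walker system G_k phi = r_k where
  (G_k)_{ij} = rho(|i - j|), (r_k)_i = rho(i), i,j = 1..k.
Equivalently, Durbin-Levinson gives phi_{kk} iteratively:
  phi_{11} = rho(1)
  phi_{kk} = [rho(k) - sum_{j=1..k-1} phi_{k-1,j} rho(k-j)]
            / [1 - sum_{j=1..k-1} phi_{k-1,j} rho(j)],
  phi_{k,j} = phi_{k-1,j} - phi_{kk} phi_{k-1,k-j},  j = 1..k-1.
Step k = 1:
  phi_11 = rho(1) = -0.245.
Step k = 2:
  phi_22 = [rho(2) - phi_11 rho(1)] / [1 - phi_11 rho(1)] = [-0.3968 - (-0.245)(-0.245)] / [1 - (-0.245)(-0.245)]
         = -0.456825 / 0.939975 = -0.486.
Therefore phi_{22} = -0.4860.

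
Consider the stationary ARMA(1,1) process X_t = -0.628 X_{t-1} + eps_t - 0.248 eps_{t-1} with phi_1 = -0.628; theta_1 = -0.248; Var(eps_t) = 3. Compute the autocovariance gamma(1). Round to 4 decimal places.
\gamma(1) = -5.0152

Multiply the model equation by X_{t-k} and take expectations. With theta_0 = psi_0 = 1 and psi_j the MA(infinity) weights, this gives
  gamma(k) - sum_i phi_i gamma(k-i) = c_k,
  c_k = sigma^2 * sum_{j=k..q} theta_j psi_{j-k}   (c_k = 0 for k > q),
using gamma(-m) = gamma(m).
psi-weights needed (psi_j = theta_j + sum_i phi_i psi_{j-i}):
  psi_1 = theta_1 + phi_1 = -0.248 + (-0.628) = -0.876
Right-hand sides:
  c_0 = sigma^2 (1 + theta_1 psi_1) = 3 * (1 + (-0.248)(-0.876)) = 3 * 1.217248 = 3.651744
  c_1 = sigma^2 theta_1 = 3 * (-0.248) = -0.744
  c_2 = 0
Equations for k = 0 and k = 1 (AR order 1):
  gamma(0) = phi_1 gamma(1) + c_0
  gamma(1) = phi_1 gamma(0) + c_1
Substituting the second into the first: gamma(0) (1 - phi_1^2) = c_0 + phi_1 c_1, so
  gamma(0) = (c_0 + phi_1 c_1) / (1 - phi_1^2) = (3.651744 + (-0.628)(-0.744)) / (1 - (-0.628)^2) = 4.118976 / 0.605616 = 6.8013.
  gamma(1) = phi_1 gamma(0) + c_1 = (-0.628)(6.8013) + (-0.744) = -5.015216.
Therefore gamma(1) = -5.0152 (to 4 decimal places).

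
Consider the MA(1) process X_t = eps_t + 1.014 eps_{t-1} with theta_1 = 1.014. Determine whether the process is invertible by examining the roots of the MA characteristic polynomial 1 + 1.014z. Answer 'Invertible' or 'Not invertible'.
\text{Not invertible}

The MA(q) characteristic polynomial is P(z) = 1 + 1.014z.
Invertibility requires all roots to lie outside the unit circle, i.e. |z| > 1 for every root.
This is linear in z: 1 + (1.014) z = 0  =>  z = -1/(1.014) = -0.986193,  |z| = 0.986193.
Moduli of all roots: 0.9862.
All moduli strictly greater than 1? No.
Verdict: Not invertible.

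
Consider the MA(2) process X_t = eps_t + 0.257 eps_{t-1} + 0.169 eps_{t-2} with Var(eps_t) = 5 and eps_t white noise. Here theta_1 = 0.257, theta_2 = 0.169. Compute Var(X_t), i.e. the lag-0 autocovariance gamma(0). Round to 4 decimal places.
\gamma(0) = 5.4731

For an MA(q) process X_t = eps_t + sum_i theta_i eps_{t-i} with
Var(eps_t) = sigma^2, the variance is
  gamma(0) = sigma^2 * (1 + sum_i theta_i^2).
  sum_i theta_i^2 = (0.257)^2 + (0.169)^2 = 0.066049 + 0.028561 = 0.09461.
  gamma(0) = 5 * (1 + 0.09461) = 5 * 1.09461 = 5.47305, which rounds to 5.4731.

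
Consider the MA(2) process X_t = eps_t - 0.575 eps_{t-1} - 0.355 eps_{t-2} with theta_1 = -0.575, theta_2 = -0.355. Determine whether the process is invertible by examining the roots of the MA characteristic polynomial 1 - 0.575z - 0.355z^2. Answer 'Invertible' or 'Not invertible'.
\text{Invertible}

The MA(q) characteristic polynomial is P(z) = 1 - 0.575z - 0.355z^2.
Invertibility requires all roots to lie outside the unit circle, i.e. |z| > 1 for every root.
Set 1 + (-0.575) z + (-0.355) z^2 = 0, i.e. a z^2 + b z + c = 0 with a = -0.355, b = -0.575, c = 1.
Discriminant D = b^2 - 4ac = (-0.575)^2 - 4*(-0.355)*1 = 0.330625 - (-1.42) = 1.750625.
D >= 0, so the roots are real: z = (-b +/- sqrt(D)) / (2a) = (0.575 +/- 1.323112) / (-0.71).
  z_1 = (0.575 + 1.323112) / (-0.71) = -2.6734,   |z_1| = 2.6734.
  z_2 = (0.575 - 1.323112) / (-0.71) = 1.0537,   |z_2| = 1.0537.
Moduli of all roots: 2.6734, 1.0537.
All moduli strictly greater than 1? Yes.
Verdict: Invertible.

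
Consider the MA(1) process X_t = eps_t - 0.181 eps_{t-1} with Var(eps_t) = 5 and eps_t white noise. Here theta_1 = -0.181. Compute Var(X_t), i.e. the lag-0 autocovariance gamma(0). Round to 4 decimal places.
\gamma(0) = 5.1638

For an MA(q) process X_t = eps_t + sum_i theta_i eps_{t-i} with
Var(eps_t) = sigma^2, the variance is
  gamma(0) = sigma^2 * (1 + sum_i theta_i^2).
  sum_i theta_i^2 = (-0.181)^2 = 0.032761.
  gamma(0) = 5 * (1 + 0.032761) = 5 * 1.032761 = 5.163805, which rounds to 5.1638.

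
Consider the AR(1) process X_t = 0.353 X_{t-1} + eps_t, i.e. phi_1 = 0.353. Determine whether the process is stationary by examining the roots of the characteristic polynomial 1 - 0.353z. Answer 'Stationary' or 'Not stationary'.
\text{Stationary}

The AR(p) characteristic polynomial is P(z) = 1 - 0.353z.
Stationarity requires all roots to lie outside the unit circle, i.e. |z| > 1 for every root.
This is linear in z: 1 + (-0.353) z = 0  =>  z = -1/(-0.353) = 2.832861,  |z| = 2.832861.
Moduli of all roots: 2.8329.
All moduli strictly greater than 1? Yes.
Verdict: Stationary.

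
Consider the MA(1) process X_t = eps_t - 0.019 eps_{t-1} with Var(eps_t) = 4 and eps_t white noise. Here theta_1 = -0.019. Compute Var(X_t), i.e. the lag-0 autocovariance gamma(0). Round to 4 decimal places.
\gamma(0) = 4.0014

For an MA(q) process X_t = eps_t + sum_i theta_i eps_{t-i} with
Var(eps_t) = sigma^2, the variance is
  gamma(0) = sigma^2 * (1 + sum_i theta_i^2).
  sum_i theta_i^2 = (-0.019)^2 = 0.000361.
  gamma(0) = 4 * (1 + 0.000361) = 4 * 1.000361 = 4.001444, which rounds to 4.0014.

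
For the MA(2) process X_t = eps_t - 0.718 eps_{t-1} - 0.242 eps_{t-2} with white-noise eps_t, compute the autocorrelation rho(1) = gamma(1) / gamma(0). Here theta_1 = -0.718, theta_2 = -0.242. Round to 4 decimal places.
\rho(1) = -0.3458

For an MA(q) process with theta_0 = 1, the autocovariance is
  gamma(k) = sigma^2 * sum_{i=0..q-k} theta_i * theta_{i+k},
and rho(k) = gamma(k) / gamma(0). Sigma^2 cancels.
  numerator   = (1)*(-0.718) + (-0.718)*(-0.242) = -0.544244.
  denominator = (1)^2 + (-0.718)^2 + (-0.242)^2 = 1.574088.
  rho(1) = -0.544244 / 1.574088 = -0.3458.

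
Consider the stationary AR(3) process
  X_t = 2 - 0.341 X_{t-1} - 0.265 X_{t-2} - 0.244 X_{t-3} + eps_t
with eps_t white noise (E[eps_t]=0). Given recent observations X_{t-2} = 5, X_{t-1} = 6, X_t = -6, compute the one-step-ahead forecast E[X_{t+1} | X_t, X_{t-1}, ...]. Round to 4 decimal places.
E[X_{t+1} \mid \mathcal F_t] = 1.2360

For an AR(p) model X_t = c + sum_i phi_i X_{t-i} + eps_t, the
one-step-ahead conditional mean is
  E[X_{t+1} | X_t, ...] = c + sum_i phi_i X_{t+1-i}.
Substitute known values:
  E[X_{t+1} | ...] = 2 + (-0.341) * (-6) + (-0.265) * (6) + (-0.244) * (5)
                   = 1.2360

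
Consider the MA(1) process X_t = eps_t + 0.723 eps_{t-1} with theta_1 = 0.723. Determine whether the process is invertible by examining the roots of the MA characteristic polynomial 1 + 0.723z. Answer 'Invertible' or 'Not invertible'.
\text{Invertible}

The MA(q) characteristic polynomial is P(z) = 1 + 0.723z.
Invertibility requires all roots to lie outside the unit circle, i.e. |z| > 1 for every root.
This is linear in z: 1 + (0.723) z = 0  =>  z = -1/(0.723) = -1.383126,  |z| = 1.383126.
Moduli of all roots: 1.3831.
All moduli strictly greater than 1? Yes.
Verdict: Invertible.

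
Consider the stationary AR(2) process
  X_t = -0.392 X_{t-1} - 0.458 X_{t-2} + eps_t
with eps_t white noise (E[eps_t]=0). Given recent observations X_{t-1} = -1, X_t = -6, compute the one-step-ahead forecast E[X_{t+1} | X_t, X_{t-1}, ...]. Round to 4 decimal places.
E[X_{t+1} \mid \mathcal F_t] = 2.8100

For an AR(p) model X_t = c + sum_i phi_i X_{t-i} + eps_t, the
one-step-ahead conditional mean is
  E[X_{t+1} | X_t, ...] = c + sum_i phi_i X_{t+1-i}.
Substitute known values:
  E[X_{t+1} | ...] = (-0.392) * (-6) + (-0.458) * (-1)
                   = 2.8100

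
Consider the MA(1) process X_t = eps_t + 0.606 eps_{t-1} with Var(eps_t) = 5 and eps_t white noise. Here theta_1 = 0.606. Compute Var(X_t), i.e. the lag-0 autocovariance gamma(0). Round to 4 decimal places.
\gamma(0) = 6.8362

For an MA(q) process X_t = eps_t + sum_i theta_i eps_{t-i} with
Var(eps_t) = sigma^2, the variance is
  gamma(0) = sigma^2 * (1 + sum_i theta_i^2).
  sum_i theta_i^2 = (0.606)^2 = 0.367236.
  gamma(0) = 5 * (1 + 0.367236) = 5 * 1.367236 = 6.83618, which rounds to 6.8362.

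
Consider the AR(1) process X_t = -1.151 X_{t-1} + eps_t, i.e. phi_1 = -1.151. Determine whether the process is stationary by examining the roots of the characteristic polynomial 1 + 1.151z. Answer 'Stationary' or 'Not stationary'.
\text{Not stationary}

The AR(p) characteristic polynomial is P(z) = 1 + 1.151z.
Stationarity requires all roots to lie outside the unit circle, i.e. |z| > 1 for every root.
This is linear in z: 1 + (1.151) z = 0  =>  z = -1/(1.151) = -0.86881,  |z| = 0.86881.
Moduli of all roots: 0.8688.
All moduli strictly greater than 1? No.
Verdict: Not stationary.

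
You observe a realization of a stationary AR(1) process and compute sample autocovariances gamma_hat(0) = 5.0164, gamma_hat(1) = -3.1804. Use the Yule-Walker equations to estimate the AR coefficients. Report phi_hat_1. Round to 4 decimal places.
\hat\phi_{1} = -0.6340

The Yule-Walker equations for an AR(p) process read, in matrix form,
  Gamma_p phi = r_p,   with   (Gamma_p)_{ij} = gamma(|i - j|),
                       (r_p)_i = gamma(i),   i,j = 1..p.
Substitute the sample gammas (Toeplitz matrix and right-hand side of size 1):
  Gamma_p = [[5.0164]]
  r_p     = [-3.1804]
With p = 1 this is the single equation gamma(0) phi_1 = gamma(1):
  phi_hat_1 = gamma(1) / gamma(0) = -3.1804 / 5.0164 = -0.6340.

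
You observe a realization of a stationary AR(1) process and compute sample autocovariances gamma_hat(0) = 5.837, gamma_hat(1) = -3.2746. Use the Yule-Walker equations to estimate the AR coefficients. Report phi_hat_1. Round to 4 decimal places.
\hat\phi_{1} = -0.5610

The Yule-Walker equations for an AR(p) process read, in matrix form,
  Gamma_p phi = r_p,   with   (Gamma_p)_{ij} = gamma(|i - j|),
                       (r_p)_i = gamma(i),   i,j = 1..p.
Substitute the sample gammas (Toeplitz matrix and right-hand side of size 1):
  Gamma_p = [[5.837]]
  r_p     = [-3.2746]
With p = 1 this is the single equation gamma(0) phi_1 = gamma(1):
  phi_hat_1 = gamma(1) / gamma(0) = -3.2746 / 5.837 = -0.5610.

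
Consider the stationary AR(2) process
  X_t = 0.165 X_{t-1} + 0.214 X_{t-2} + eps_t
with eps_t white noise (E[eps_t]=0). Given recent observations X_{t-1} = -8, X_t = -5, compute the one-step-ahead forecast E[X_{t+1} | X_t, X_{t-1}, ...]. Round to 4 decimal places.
E[X_{t+1} \mid \mathcal F_t] = -2.5370

For an AR(p) model X_t = c + sum_i phi_i X_{t-i} + eps_t, the
one-step-ahead conditional mean is
  E[X_{t+1} | X_t, ...] = c + sum_i phi_i X_{t+1-i}.
Substitute known values:
  E[X_{t+1} | ...] = (0.165) * (-5) + (0.214) * (-8)
                   = -2.5370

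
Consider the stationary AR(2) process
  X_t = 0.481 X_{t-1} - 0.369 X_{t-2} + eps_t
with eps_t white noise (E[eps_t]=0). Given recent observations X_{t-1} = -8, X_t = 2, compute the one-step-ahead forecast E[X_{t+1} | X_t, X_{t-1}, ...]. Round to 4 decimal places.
E[X_{t+1} \mid \mathcal F_t] = 3.9140

For an AR(p) model X_t = c + sum_i phi_i X_{t-i} + eps_t, the
one-step-ahead conditional mean is
  E[X_{t+1} | X_t, ...] = c + sum_i phi_i X_{t+1-i}.
Substitute known values:
  E[X_{t+1} | ...] = (0.481) * (2) + (-0.369) * (-8)
                   = 3.9140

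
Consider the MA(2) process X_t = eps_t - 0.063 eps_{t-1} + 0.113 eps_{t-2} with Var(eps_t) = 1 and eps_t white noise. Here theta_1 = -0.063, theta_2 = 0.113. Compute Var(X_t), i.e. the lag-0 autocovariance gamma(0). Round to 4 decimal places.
\gamma(0) = 1.0167

For an MA(q) process X_t = eps_t + sum_i theta_i eps_{t-i} with
Var(eps_t) = sigma^2, the variance is
  gamma(0) = sigma^2 * (1 + sum_i theta_i^2).
  sum_i theta_i^2 = (-0.063)^2 + (0.113)^2 = 0.003969 + 0.012769 = 0.016738.
  gamma(0) = 1 * (1 + 0.016738) = 1 * 1.016738 = 1.016738, which rounds to 1.0167.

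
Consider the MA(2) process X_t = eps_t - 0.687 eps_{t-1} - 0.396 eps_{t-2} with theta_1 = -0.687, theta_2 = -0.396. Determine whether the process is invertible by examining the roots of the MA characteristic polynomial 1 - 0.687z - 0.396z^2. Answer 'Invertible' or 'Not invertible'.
\text{Not invertible}

The MA(q) characteristic polynomial is P(z) = 1 - 0.687z - 0.396z^2.
Invertibility requires all roots to lie outside the unit circle, i.e. |z| > 1 for every root.
Set 1 + (-0.687) z + (-0.396) z^2 = 0, i.e. a z^2 + b z + c = 0 with a = -0.396, b = -0.687, c = 1.
Discriminant D = b^2 - 4ac = (-0.687)^2 - 4*(-0.396)*1 = 0.471969 - (-1.584) = 2.055969.
D >= 0, so the roots are real: z = (-b +/- sqrt(D)) / (2a) = (0.687 +/- 1.433865) / (-0.792).
  z_1 = (0.687 + 1.433865) / (-0.792) = -2.6779,   |z_1| = 2.6779.
  z_2 = (0.687 - 1.433865) / (-0.792) = 0.943,   |z_2| = 0.943.
Moduli of all roots: 2.6779, 0.9430.
All moduli strictly greater than 1? No.
Verdict: Not invertible.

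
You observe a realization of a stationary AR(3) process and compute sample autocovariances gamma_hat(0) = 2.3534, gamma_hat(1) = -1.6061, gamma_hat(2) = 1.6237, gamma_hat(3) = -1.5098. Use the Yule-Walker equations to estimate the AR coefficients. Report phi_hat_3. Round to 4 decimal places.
\hat\phi_{3} = -0.1860

The Yule-Walker equations for an AR(p) process read, in matrix form,
  Gamma_p phi = r_p,   with   (Gamma_p)_{ij} = gamma(|i - j|),
                       (r_p)_i = gamma(i),   i,j = 1..p.
Substitute the sample gammas (Toeplitz matrix and right-hand side of size 3):
  Gamma_p = [[2.3534, -1.6061, 1.6237], [-1.6061, 2.3534, -1.6061], [1.6237, -1.6061, 2.3534]]
  r_p     = [-1.6061, 1.6237, -1.5098]
Written out (R1..R3):
  (R1) 2.3534 phi_1 - 1.6061 phi_2 + 1.6237 phi_3 = -1.6061
  (R2) -1.6061 phi_1 + 2.3534 phi_2 - 1.6061 phi_3 = 1.6237
  (R3) 1.6237 phi_1 - 1.6061 phi_2 + 2.3534 phi_3 = -1.5098
Gaussian elimination:
  R2 <- R2 - (-1.6061/2.3534) R1 = R2 - (-0.682459) R1:  1.257302 phi_2 - 0.497991 phi_3 = 0.527602
  R3 <- R3 - (1.6237/2.3534) R1 = R3 - (0.689938) R1:  -0.497991 phi_2 + 1.233148 phi_3 = -0.401691
  R3 <- R3 - (-0.497991/1.257302) R2 = R3 - (-0.396079) R2:  1.035904 phi_3 = -0.192719
Back-substitution:
  phi_hat_3 = -0.192719 / 1.035904 = -0.186039
  phi_hat_2 = (0.527602 - (-0.497991)(-0.186039)) / 1.257302 = 0.345944
  phi_hat_1 = (-1.6061 - (-1.6061)(0.345944) - (1.6237)(-0.186039)) / 2.3534 = -0.318011
So phi_hat = [-0.3180, 0.3459, -0.1860].
Therefore phi_hat_3 = -0.1860.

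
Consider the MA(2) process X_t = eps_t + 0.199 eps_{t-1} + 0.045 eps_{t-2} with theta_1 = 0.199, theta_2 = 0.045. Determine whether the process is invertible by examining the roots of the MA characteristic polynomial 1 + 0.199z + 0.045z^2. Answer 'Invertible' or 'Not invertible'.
\text{Invertible}

The MA(q) characteristic polynomial is P(z) = 1 + 0.199z + 0.045z^2.
Invertibility requires all roots to lie outside the unit circle, i.e. |z| > 1 for every root.
Set 1 + (0.199) z + (0.045) z^2 = 0, i.e. a z^2 + b z + c = 0 with a = 0.045, b = 0.199, c = 1.
Discriminant D = b^2 - 4ac = (0.199)^2 - 4*(0.045)*1 = 0.039601 - (0.18) = -0.140399.
D < 0, so the roots are the complex-conjugate pair z = (-b +/- i sqrt(-D)) / (2a) = -2.2111 +/- 4.1633i.
For a conjugate pair |z|^2 = z * conj(z) = (product of roots) = c/a = 1/(0.045) = 22.222222, so |z| = sqrt(22.222222) = 4.714 for both roots.
Moduli of all roots: 4.7140, 4.7140.
All moduli strictly greater than 1? Yes.
Verdict: Invertible.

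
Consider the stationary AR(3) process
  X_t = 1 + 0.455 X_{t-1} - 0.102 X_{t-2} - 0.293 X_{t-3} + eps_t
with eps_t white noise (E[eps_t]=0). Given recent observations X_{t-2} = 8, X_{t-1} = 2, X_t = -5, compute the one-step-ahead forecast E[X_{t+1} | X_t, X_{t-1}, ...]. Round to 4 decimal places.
E[X_{t+1} \mid \mathcal F_t] = -3.8230

For an AR(p) model X_t = c + sum_i phi_i X_{t-i} + eps_t, the
one-step-ahead conditional mean is
  E[X_{t+1} | X_t, ...] = c + sum_i phi_i X_{t+1-i}.
Substitute known values:
  E[X_{t+1} | ...] = 1 + (0.455) * (-5) + (-0.102) * (2) + (-0.293) * (8)
                   = -3.8230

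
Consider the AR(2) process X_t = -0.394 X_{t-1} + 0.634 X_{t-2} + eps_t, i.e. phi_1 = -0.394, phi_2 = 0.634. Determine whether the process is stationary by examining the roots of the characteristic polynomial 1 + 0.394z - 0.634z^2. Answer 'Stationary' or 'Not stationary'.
\text{Not stationary}

The AR(p) characteristic polynomial is P(z) = 1 + 0.394z - 0.634z^2.
Stationarity requires all roots to lie outside the unit circle, i.e. |z| > 1 for every root.
Set 1 + (0.394) z + (-0.634) z^2 = 0, i.e. a z^2 + b z + c = 0 with a = -0.634, b = 0.394, c = 1.
Discriminant D = b^2 - 4ac = (0.394)^2 - 4*(-0.634)*1 = 0.155236 - (-2.536) = 2.691236.
D >= 0, so the roots are real: z = (-b +/- sqrt(D)) / (2a) = (-0.394 +/- 1.640499) / (-1.268).
  z_1 = (-0.394 + 1.640499) / (-1.268) = -0.983,   |z_1| = 0.983.
  z_2 = (-0.394 - 1.640499) / (-1.268) = 1.6045,   |z_2| = 1.6045.
Moduli of all roots: 0.9830, 1.6045.
All moduli strictly greater than 1? No.
Verdict: Not stationary.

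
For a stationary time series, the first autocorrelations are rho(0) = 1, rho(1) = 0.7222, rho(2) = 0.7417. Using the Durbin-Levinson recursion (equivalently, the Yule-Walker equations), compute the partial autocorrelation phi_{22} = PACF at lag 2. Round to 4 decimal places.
\phi_{22} = 0.4601

The PACF at lag k is phi_{kk}, the last component of the solution
to the Yule-Walker system G_k phi = r_k where
  (G_k)_{ij} = rho(|i - j|), (r_k)_i = rho(i), i,j = 1..k.
Equivalently, Durbin-Levinson gives phi_{kk} iteratively:
  phi_{11} = rho(1)
  phi_{kk} = [rho(k) - sum_{j=1..k-1} phi_{k-1,j} rho(k-j)]
            / [1 - sum_{j=1..k-1} phi_{k-1,j} rho(j)],
  phi_{k,j} = phi_{k-1,j} - phi_{kk} phi_{k-1,k-j},  j = 1..k-1.
Step k = 1:
  phi_11 = rho(1) = 0.7222.
Step k = 2:
  phi_22 = [rho(2) - phi_11 rho(1)] / [1 - phi_11 rho(1)] = [0.7417 - (0.7222)(0.7222)] / [1 - (0.7222)(0.7222)]
         = 0.22012716 / 0.47842716 = 0.4601.
Therefore phi_{22} = 0.4601.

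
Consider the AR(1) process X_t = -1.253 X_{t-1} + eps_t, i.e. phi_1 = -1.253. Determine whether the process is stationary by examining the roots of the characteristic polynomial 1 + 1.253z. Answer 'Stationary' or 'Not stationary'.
\text{Not stationary}

The AR(p) characteristic polynomial is P(z) = 1 + 1.253z.
Stationarity requires all roots to lie outside the unit circle, i.e. |z| > 1 for every root.
This is linear in z: 1 + (1.253) z = 0  =>  z = -1/(1.253) = -0.798085,  |z| = 0.798085.
Moduli of all roots: 0.7981.
All moduli strictly greater than 1? No.
Verdict: Not stationary.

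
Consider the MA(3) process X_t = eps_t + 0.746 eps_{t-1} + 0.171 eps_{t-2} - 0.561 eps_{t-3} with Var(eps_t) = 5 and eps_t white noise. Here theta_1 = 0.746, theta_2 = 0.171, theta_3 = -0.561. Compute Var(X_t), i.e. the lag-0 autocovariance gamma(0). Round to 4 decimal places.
\gamma(0) = 9.5024

For an MA(q) process X_t = eps_t + sum_i theta_i eps_{t-i} with
Var(eps_t) = sigma^2, the variance is
  gamma(0) = sigma^2 * (1 + sum_i theta_i^2).
  sum_i theta_i^2 = (0.746)^2 + (0.171)^2 + (-0.561)^2 = 0.556516 + 0.029241 + 0.314721 = 0.900478.
  gamma(0) = 5 * (1 + 0.900478) = 5 * 1.900478 = 9.50239, which rounds to 9.5024.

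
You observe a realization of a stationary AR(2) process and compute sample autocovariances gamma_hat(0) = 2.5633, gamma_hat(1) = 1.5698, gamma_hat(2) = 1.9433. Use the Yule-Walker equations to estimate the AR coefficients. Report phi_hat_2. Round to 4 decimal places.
\hat\phi_{2} = 0.6130

The Yule-Walker equations for an AR(p) process read, in matrix form,
  Gamma_p phi = r_p,   with   (Gamma_p)_{ij} = gamma(|i - j|),
                       (r_p)_i = gamma(i),   i,j = 1..p.
Substitute the sample gammas (Toeplitz matrix and right-hand side of size 2):
  Gamma_p = [[2.5633, 1.5698], [1.5698, 2.5633]]
  r_p     = [1.5698, 1.9433]
Written out:
  2.5633 phi_1 + 1.5698 phi_2 = 1.5698
  1.5698 phi_1 + 2.5633 phi_2 = 1.9433
Solve by Cramer's rule:
  det = gamma(0)^2 - gamma(1)^2 = (2.5633)^2 - (1.5698)^2 = 6.57050689 - 2.46427204 = 4.10623485
  phi_hat_1 = [gamma(1) gamma(0) - gamma(1) gamma(2)] / det = [(1.5698)(2.5633) - (1.5698)(1.9433)] / 4.10623485 = 0.973276 / 4.10623485 = 0.237
  phi_hat_2 = [gamma(0) gamma(2) - gamma(1)^2] / det = [(2.5633)(1.9433) - (1.5698)^2] / 4.10623485 = 2.51698885 / 4.10623485 = 0.613
So phi_hat = [0.2370, 0.6130].
Therefore phi_hat_2 = 0.6130.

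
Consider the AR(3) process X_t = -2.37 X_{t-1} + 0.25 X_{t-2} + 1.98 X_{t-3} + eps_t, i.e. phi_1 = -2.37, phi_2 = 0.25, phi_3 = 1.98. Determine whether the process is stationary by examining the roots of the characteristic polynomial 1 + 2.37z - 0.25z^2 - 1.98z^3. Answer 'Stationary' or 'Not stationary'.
\text{Not stationary}

The AR(p) characteristic polynomial is P(z) = 1 + 2.37z - 0.25z^2 - 1.98z^3.
Stationarity requires all roots to lie outside the unit circle, i.e. |z| > 1 for every root.
Degree 3: look for a simple real root z0 first, then factor out (1 - z/z0) and solve the remaining quadratic.
Testing z0 = -0.5: P(-0.5) = 1 + (2.37)(-0.5) + (-0.25)(-0.5)^2 + (-1.98)(-0.5)^3
  = 1 + (-1.185) + (-0.0625) + (0.2475) = 0.  So z_0 = -0.5 is a root, |z_0| = 0.5.
Divide out the factor (1 + 2 z) = (1 - z/z0) (since 1/z0 = -2):
  P(z) = (1 + 2 z)(1 + (0.37) z + (-0.99) z^2)
  [check: z-coef 0.37 - (-2) = 2.37; z^2-coef -0.99 - (-2)(0.37) = -0.25; z^3-coef -(-2)(-0.99) = -1.98.]
Remaining roots from the quadratic factor 1 + (0.37) z + (-0.99) z^2:
  Set 1 + (0.37) z + (-0.99) z^2 = 0, i.e. a z^2 + b z + c = 0 with a = -0.99, b = 0.37, c = 1.
  Discriminant D = b^2 - 4ac = (0.37)^2 - 4*(-0.99)*1 = 0.1369 - (-3.96) = 4.0969.
  D >= 0, so the roots are real: z = (-b +/- sqrt(D)) / (2a) = (-0.37 +/- 2.02408) / (-1.98).
    z_1 = (-0.37 + 2.02408) / (-1.98) = -0.8354,   |z_1| = 0.8354.
    z_2 = (-0.37 - 2.02408) / (-1.98) = 1.2091,   |z_2| = 1.2091.
Moduli of all roots: 0.5000, 0.8354, 1.2091.
All moduli strictly greater than 1? No.
Verdict: Not stationary.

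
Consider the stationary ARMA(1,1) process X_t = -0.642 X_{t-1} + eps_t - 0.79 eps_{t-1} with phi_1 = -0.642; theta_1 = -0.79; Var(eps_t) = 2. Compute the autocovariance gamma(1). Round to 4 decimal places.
\gamma(1) = -7.3431

Multiply the model equation by X_{t-k} and take expectations. With theta_0 = psi_0 = 1 and psi_j the MA(infinity) weights, this gives
  gamma(k) - sum_i phi_i gamma(k-i) = c_k,
  c_k = sigma^2 * sum_{j=k..q} theta_j psi_{j-k}   (c_k = 0 for k > q),
using gamma(-m) = gamma(m).
psi-weights needed (psi_j = theta_j + sum_i phi_i psi_{j-i}):
  psi_1 = theta_1 + phi_1 = -0.79 + (-0.642) = -1.432
Right-hand sides:
  c_0 = sigma^2 (1 + theta_1 psi_1) = 2 * (1 + (-0.79)(-1.432)) = 2 * 2.13128 = 4.26256
  c_1 = sigma^2 theta_1 = 2 * (-0.79) = -1.58
  c_2 = 0
Equations for k = 0 and k = 1 (AR order 1):
  gamma(0) = phi_1 gamma(1) + c_0
  gamma(1) = phi_1 gamma(0) + c_1
Substituting the second into the first: gamma(0) (1 - phi_1^2) = c_0 + phi_1 c_1, so
  gamma(0) = (c_0 + phi_1 c_1) / (1 - phi_1^2) = (4.26256 + (-0.642)(-1.58)) / (1 - (-0.642)^2) = 5.27692 / 0.587836 = 8.976857.
  gamma(1) = phi_1 gamma(0) + c_1 = (-0.642)(8.976857) + (-1.58) = -7.343143.
Therefore gamma(1) = -7.3431 (to 4 decimal places).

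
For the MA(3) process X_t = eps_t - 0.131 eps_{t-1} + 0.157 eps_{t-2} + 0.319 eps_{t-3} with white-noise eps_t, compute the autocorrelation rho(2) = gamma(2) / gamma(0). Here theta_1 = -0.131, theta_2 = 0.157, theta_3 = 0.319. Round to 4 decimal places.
\rho(2) = 0.1007

For an MA(q) process with theta_0 = 1, the autocovariance is
  gamma(k) = sigma^2 * sum_{i=0..q-k} theta_i * theta_{i+k},
and rho(k) = gamma(k) / gamma(0). Sigma^2 cancels.
  numerator   = (1)*(0.157) + (-0.131)*(0.319) = 0.115211.
  denominator = (1)^2 + (-0.131)^2 + (0.157)^2 + (0.319)^2 = 1.143571.
  rho(2) = 0.115211 / 1.143571 = 0.1007.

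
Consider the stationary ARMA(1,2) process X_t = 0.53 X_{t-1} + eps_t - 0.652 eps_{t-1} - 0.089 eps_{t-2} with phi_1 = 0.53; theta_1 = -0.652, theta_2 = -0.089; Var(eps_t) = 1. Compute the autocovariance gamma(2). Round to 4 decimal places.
\gamma(2) = -0.1345

Multiply the model equation by X_{t-k} and take expectations. With theta_0 = psi_0 = 1 and psi_j the MA(infinity) weights, this gives
  gamma(k) - sum_i phi_i gamma(k-i) = c_k,
  c_k = sigma^2 * sum_{j=k..q} theta_j psi_{j-k}   (c_k = 0 for k > q),
using gamma(-m) = gamma(m).
psi-weights needed (psi_j = theta_j + sum_i phi_i psi_{j-i}):
  psi_1 = theta_1 + phi_1 = -0.652 + (0.53) = -0.122
  psi_2 = theta_2 + phi_1 psi_1 = -0.089 + (0.53)(-0.122) = -0.15366
Right-hand sides:
  c_0 = sigma^2 (1 + theta_1 psi_1 + theta_2 psi_2) = 1 * (1 + (-0.652)(-0.122) + (-0.089)(-0.15366)) = 1 * 1.09322 = 1.09322
  c_1 = sigma^2 (theta_1 + theta_2 psi_1) = 1 * (-0.652 + (-0.089)(-0.122)) = -0.641142
  c_2 = sigma^2 theta_2 = 1 * (-0.089) = -0.089
Equations for k = 0 and k = 1 (AR order 1):
  gamma(0) = phi_1 gamma(1) + c_0
  gamma(1) = phi_1 gamma(0) + c_1
Substituting the second into the first: gamma(0) (1 - phi_1^2) = c_0 + phi_1 c_1, so
  gamma(0) = (c_0 + phi_1 c_1) / (1 - phi_1^2) = (1.09322 + (0.53)(-0.641142)) / (1 - (0.53)^2) = 0.753414 / 0.7191 = 1.047719.
  gamma(1) = phi_1 gamma(0) + c_1 = (0.53)(1.047719) + (-0.641142) = -0.085851.
For k = 2: gamma(2) = phi_1 gamma(1) + c_2
  = (0.53)(-0.085851) + (-0.089) = -0.134501.
Therefore gamma(2) = -0.1345 (to 4 decimal places).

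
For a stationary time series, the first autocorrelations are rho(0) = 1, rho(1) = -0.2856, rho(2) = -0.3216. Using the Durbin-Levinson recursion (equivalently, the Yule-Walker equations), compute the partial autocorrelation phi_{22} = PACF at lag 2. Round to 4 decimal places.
\phi_{22} = -0.4390

The PACF at lag k is phi_{kk}, the last component of the solution
to the Yule-Walker system G_k phi = r_k where
  (G_k)_{ij} = rho(|i - j|), (r_k)_i = rho(i), i,j = 1..k.
Equivalently, Durbin-Levinson gives phi_{kk} iteratively:
  phi_{11} = rho(1)
  phi_{kk} = [rho(k) - sum_{j=1..k-1} phi_{k-1,j} rho(k-j)]
            / [1 - sum_{j=1..k-1} phi_{k-1,j} rho(j)],
  phi_{k,j} = phi_{k-1,j} - phi_{kk} phi_{k-1,k-j},  j = 1..k-1.
Step k = 1:
  phi_11 = rho(1) = -0.2856.
Step k = 2:
  phi_22 = [rho(2) - phi_11 rho(1)] / [1 - phi_11 rho(1)] = [-0.3216 - (-0.2856)(-0.2856)] / [1 - (-0.2856)(-0.2856)]
         = -0.40316736 / 0.91843264 = -0.439.
Therefore phi_{22} = -0.4390.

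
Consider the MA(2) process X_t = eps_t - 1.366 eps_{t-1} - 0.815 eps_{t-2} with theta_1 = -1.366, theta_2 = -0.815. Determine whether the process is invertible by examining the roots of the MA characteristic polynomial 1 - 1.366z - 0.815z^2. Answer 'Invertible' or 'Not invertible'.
\text{Not invertible}

The MA(q) characteristic polynomial is P(z) = 1 - 1.366z - 0.815z^2.
Invertibility requires all roots to lie outside the unit circle, i.e. |z| > 1 for every root.
Set 1 + (-1.366) z + (-0.815) z^2 = 0, i.e. a z^2 + b z + c = 0 with a = -0.815, b = -1.366, c = 1.
Discriminant D = b^2 - 4ac = (-1.366)^2 - 4*(-0.815)*1 = 1.865956 - (-3.26) = 5.125956.
D >= 0, so the roots are real: z = (-b +/- sqrt(D)) / (2a) = (1.366 +/- 2.264057) / (-1.63).
  z_1 = (1.366 + 2.264057) / (-1.63) = -2.227,   |z_1| = 2.227.
  z_2 = (1.366 - 2.264057) / (-1.63) = 0.551,   |z_2| = 0.551.
Moduli of all roots: 2.2270, 0.5510.
All moduli strictly greater than 1? No.
Verdict: Not invertible.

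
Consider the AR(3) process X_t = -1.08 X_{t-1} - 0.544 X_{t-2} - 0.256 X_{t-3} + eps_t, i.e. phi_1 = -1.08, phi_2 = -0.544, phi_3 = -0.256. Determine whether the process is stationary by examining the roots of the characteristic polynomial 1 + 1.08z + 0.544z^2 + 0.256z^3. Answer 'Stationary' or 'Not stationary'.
\text{Stationary}

The AR(p) characteristic polynomial is P(z) = 1 + 1.08z + 0.544z^2 + 0.256z^3.
Stationarity requires all roots to lie outside the unit circle, i.e. |z| > 1 for every root.
Degree 3: look for a simple real root z0 first, then factor out (1 - z/z0) and solve the remaining quadratic.
Testing z0 = -1.25: P(-1.25) = 1 + (1.08)(-1.25) + (0.544)(-1.25)^2 + (0.256)(-1.25)^3
  = 1 + (-1.35) + (0.85) + (-0.5) = 0.  So z_0 = -1.25 is a root, |z_0| = 1.25.
Divide out the factor (1 + 0.8 z) = (1 - z/z0) (since 1/z0 = -0.8):
  P(z) = (1 + 0.8 z)(1 + (0.28) z + (0.32) z^2)
  [check: z-coef 0.28 - (-0.8) = 1.08; z^2-coef 0.32 - (-0.8)(0.28) = 0.544; z^3-coef -(-0.8)(0.32) = 0.256.]
Remaining roots from the quadratic factor 1 + (0.28) z + (0.32) z^2:
  Set 1 + (0.28) z + (0.32) z^2 = 0, i.e. a z^2 + b z + c = 0 with a = 0.32, b = 0.28, c = 1.
  Discriminant D = b^2 - 4ac = (0.28)^2 - 4*(0.32)*1 = 0.0784 - (1.28) = -1.2016.
  D < 0, so the roots are the complex-conjugate pair z = (-b +/- i sqrt(-D)) / (2a) = -0.4375 +/- 1.7128i.
  For a conjugate pair |z|^2 = z * conj(z) = (product of roots) = c/a = 1/(0.32) = 3.125, so |z| = sqrt(3.125) = 1.7678 for both roots.
Moduli of all roots: 1.2500, 1.7678, 1.7678.
All moduli strictly greater than 1? Yes.
Verdict: Stationary.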